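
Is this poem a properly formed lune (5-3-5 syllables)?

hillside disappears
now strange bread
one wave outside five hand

No

Line 1: "hillside disappears": 2+3 = 5 ✓
Line 2: "now strange bread": 1+1+1 = 3 ✓
Line 3: "one wave outside five hand": 1+1+2+1+1 = 6 (expected 5)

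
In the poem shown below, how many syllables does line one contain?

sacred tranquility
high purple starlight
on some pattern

Line one: sacred (2), tranquility (4) → 6

6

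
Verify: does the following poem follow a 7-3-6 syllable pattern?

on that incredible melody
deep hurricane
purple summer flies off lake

Line 1: "on that incredible melody": 1+1+4+3 = 9 (expected 7)
Line 2: "deep hurricane": 1+3 = 4 (expected 3)
Line 3: "purple summer flies off lake": 2+2+1+1+1 = 7 (expected 6)

No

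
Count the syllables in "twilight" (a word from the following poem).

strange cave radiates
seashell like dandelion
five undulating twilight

2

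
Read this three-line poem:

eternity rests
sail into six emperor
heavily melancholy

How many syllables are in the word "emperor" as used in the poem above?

3

"emperor" has 3 syllables.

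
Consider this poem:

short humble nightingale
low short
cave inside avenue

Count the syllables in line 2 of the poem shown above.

Line 2: "low short": 1+1 = 2

2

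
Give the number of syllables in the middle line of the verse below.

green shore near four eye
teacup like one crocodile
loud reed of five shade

The middle line: teacup (2), like (1), one (1), crocodile (3) → 7

7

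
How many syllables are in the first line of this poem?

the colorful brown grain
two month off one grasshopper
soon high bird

The first line: the (1), colorful (3), brown (1), grain (1) → 6

6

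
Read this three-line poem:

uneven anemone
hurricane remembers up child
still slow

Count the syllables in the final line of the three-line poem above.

The final line: "still slow": 1+1 = 2

2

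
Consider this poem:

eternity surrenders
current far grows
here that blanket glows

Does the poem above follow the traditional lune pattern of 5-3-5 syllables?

Line 1: "eternity surrenders": 4+3 = 7 (expected 5)
Line 2: "current far grows": 2+1+1 = 4 (expected 3)
Line 3: "here that blanket glows": 1+1+2+1 = 5 ✓

No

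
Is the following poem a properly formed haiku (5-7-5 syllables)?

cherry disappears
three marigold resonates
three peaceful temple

Line 1: cherry(2) + disappears(3) = 5 ✓
Line 2: three(1) + marigold(3) + resonates(3) = 7 ✓
Line 3: three(1) + peaceful(2) + temple(2) = 5 ✓

Yes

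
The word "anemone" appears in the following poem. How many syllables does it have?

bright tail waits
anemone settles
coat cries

"anemone" has 4 syllables.

4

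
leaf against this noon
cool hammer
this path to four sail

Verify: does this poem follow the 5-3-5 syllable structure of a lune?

Yes

Line 1: leaf(1) + against(2) + this(1) + noon(1) = 5 ✓
Line 2: cool(1) + hammer(2) = 3 ✓
Line 3: this(1) + path(1) + to(1) + four(1) + sail(1) = 5 ✓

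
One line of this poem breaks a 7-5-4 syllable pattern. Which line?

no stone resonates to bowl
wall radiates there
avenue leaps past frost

Line 1: "no stone resonates to bowl": 1+1+3+1+1 = 7 ✓
Line 2: "wall radiates there": 1+3+1 = 5 ✓
Line 3: "avenue leaps past frost": 3+1+1+1 = 6 (expected 4)

Line 3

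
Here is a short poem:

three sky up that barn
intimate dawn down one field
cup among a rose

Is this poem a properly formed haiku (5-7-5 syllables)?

Yes

Line 1: three (1), sky (1), up (1), that (1), barn (1) → 5 ✓
Line 2: intimate (3), dawn (1), down (1), one (1), field (1) → 7 ✓
Line 3: cup (1), among (2), a (1), rose (1) → 5 ✓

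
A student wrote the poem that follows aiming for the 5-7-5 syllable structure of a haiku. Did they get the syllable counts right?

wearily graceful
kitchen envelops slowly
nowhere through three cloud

Line 1: wearily (3), graceful (2) → 5 ✓
Line 2: kitchen (2), envelops (3), slowly (2) → 7 ✓
Line 3: nowhere (2), through (1), three (1), cloud (1) → 5 ✓

Yes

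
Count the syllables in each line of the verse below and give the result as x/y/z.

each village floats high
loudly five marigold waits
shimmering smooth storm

Line 1: each(1) + village(2) + floats(1) + high(1) = 5
Line 2: loudly(2) + five(1) + marigold(3) + waits(1) = 7
Line 3: shimmering(3) + smooth(1) + storm(1) = 5

5/7/5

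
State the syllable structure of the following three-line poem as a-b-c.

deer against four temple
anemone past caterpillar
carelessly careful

Line 1: deer(1) + against(2) + four(1) + temple(2) = 6
Line 2: anemone(4) + past(1) + caterpillar(4) = 9
Line 3: carelessly(3) + careful(2) = 5

6-9-5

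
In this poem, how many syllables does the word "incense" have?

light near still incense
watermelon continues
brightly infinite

2

"incense" has 2 syllables.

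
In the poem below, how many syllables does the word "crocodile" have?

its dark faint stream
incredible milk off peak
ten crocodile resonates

3

"crocodile" has 3 syllables.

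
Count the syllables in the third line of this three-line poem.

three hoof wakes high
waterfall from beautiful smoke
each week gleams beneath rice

6

The third line: "each week gleams beneath rice": 1+1+1+2+1 = 6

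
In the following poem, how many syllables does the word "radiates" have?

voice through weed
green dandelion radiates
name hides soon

"radiates" has 3 syllables.

3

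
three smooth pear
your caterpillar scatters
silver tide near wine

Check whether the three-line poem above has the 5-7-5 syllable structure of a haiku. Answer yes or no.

No

Line 1: three (1), smooth (1), pear (1) → 3 (expected 5)
Line 2: your (1), caterpillar (4), scatters (2) → 7 ✓
Line 3: silver (2), tide (1), near (1), wine (1) → 5 ✓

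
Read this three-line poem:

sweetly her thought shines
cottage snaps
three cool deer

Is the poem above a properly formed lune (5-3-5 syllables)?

Line 1: sweetly(2) + her(1) + thought(1) + shines(1) = 5 ✓
Line 2: cottage(2) + snaps(1) = 3 ✓
Line 3: three(1) + cool(1) + deer(1) = 3 (expected 5)

No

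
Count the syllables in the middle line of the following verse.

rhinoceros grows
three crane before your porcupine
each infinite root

The middle line: "three crane before your porcupine": 1+1+2+1+3 = 8

8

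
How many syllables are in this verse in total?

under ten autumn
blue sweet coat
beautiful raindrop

Line 1: under(2) + ten(1) + autumn(2) = 5
Line 2: blue(1) + sweet(1) + coat(1) = 3
Line 3: beautiful(3) + raindrop(2) = 5
Total: 5 + 3 + 5 = 13

13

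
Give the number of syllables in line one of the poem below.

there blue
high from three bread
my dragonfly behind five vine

Line one: "there blue": 1+1 = 2

2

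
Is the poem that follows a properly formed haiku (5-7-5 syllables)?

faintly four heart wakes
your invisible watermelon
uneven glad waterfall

Line 1: faintly(2) + four(1) + heart(1) + wakes(1) = 5 ✓
Line 2: your(1) + invisible(4) + watermelon(4) = 9 (expected 7)
Line 3: uneven(3) + glad(1) + waterfall(3) = 7 (expected 5)

No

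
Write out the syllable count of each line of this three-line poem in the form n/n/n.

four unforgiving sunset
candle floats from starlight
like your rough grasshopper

7/6/6

Line 1: four(1) + unforgiving(4) + sunset(2) = 7
Line 2: candle(2) + floats(1) + from(1) + starlight(2) = 6
Line 3: like(1) + your(1) + rough(1) + grasshopper(3) = 6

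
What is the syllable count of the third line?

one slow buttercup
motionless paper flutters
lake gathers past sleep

The third line: lake(1) + gathers(2) + past(1) + sleep(1) = 5

5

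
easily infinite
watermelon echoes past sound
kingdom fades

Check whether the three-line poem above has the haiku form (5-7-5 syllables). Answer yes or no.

No

Line 1: easily(3) + infinite(3) = 6 (expected 5)
Line 2: watermelon(4) + echoes(2) + past(1) + sound(1) = 8 (expected 7)
Line 3: kingdom(2) + fades(1) = 3 (expected 5)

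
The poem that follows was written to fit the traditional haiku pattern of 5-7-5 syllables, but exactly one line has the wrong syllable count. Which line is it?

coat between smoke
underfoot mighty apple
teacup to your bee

The first line

Line 1: "coat between smoke": 1+2+1 = 4 (expected 5)
Line 2: "underfoot mighty apple": 3+2+2 = 7 ✓
Line 3: "teacup to your bee": 2+1+1+1 = 5 ✓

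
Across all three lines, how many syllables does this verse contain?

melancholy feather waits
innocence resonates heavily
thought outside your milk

21

Line 1: melancholy (4), feather (2), waits (1) → 7
Line 2: innocence (3), resonates (3), heavily (3) → 9
Line 3: thought (1), outside (2), your (1), milk (1) → 5
Total: 7 + 9 + 5 = 21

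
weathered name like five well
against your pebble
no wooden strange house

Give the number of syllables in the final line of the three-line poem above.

The final line: no (1), wooden (2), strange (1), house (1) → 5

5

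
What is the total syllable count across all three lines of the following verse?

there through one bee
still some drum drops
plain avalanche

Line 1: there (1), through (1), one (1), bee (1) → 4
Line 2: still (1), some (1), drum (1), drops (1) → 4
Line 3: plain (1), avalanche (3) → 4
Total: 4 + 4 + 4 = 12

12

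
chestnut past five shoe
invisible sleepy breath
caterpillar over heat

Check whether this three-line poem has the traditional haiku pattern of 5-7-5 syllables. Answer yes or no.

No

Line 1: "chestnut past five shoe": 2+1+1+1 = 5 ✓
Line 2: "invisible sleepy breath": 4+2+1 = 7 ✓
Line 3: "caterpillar over heat": 4+2+1 = 7 (expected 5)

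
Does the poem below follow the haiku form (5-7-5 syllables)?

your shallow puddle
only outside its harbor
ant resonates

Line 1: your (1), shallow (2), puddle (2) → 5 ✓
Line 2: only (2), outside (2), its (1), harbor (2) → 7 ✓
Line 3: ant (1), resonates (3) → 4 (expected 5)

No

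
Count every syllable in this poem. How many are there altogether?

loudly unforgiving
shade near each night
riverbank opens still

16

Line 1: loudly (2), unforgiving (4) → 6
Line 2: shade (1), near (1), each (1), night (1) → 4
Line 3: riverbank (3), opens (2), still (1) → 6
Total: 6 + 4 + 6 = 16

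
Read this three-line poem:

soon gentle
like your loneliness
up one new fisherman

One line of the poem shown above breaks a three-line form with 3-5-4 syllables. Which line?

Line 3

Line 1: "soon gentle": 1+2 = 3 ✓
Line 2: "like your loneliness": 1+1+3 = 5 ✓
Line 3: "up one new fisherman": 1+1+1+3 = 6 (expected 4)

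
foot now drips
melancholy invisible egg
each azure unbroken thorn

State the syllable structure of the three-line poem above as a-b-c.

Line 1: foot(1) + now(1) + drips(1) = 3
Line 2: melancholy(4) + invisible(4) + egg(1) = 9
Line 3: each(1) + azure(2) + unbroken(3) + thorn(1) = 7

3-9-7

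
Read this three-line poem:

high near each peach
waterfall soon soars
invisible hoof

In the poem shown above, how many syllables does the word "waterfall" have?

3

"waterfall" has 3 syllables.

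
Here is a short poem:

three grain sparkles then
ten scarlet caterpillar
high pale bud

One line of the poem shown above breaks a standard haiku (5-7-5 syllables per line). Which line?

The third line

Line 1: three(1) + grain(1) + sparkles(2) + then(1) = 5 ✓
Line 2: ten(1) + scarlet(2) + caterpillar(4) = 7 ✓
Line 3: high(1) + pale(1) + bud(1) = 3 (expected 5)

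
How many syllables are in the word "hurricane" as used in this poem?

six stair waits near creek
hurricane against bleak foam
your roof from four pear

3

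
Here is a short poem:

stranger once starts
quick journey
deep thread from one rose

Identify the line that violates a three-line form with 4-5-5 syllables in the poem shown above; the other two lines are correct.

Line 1: stranger(2) + once(1) + starts(1) = 4 ✓
Line 2: quick(1) + journey(2) = 3 (expected 5)
Line 3: deep(1) + thread(1) + from(1) + one(1) + rose(1) = 5 ✓

The second line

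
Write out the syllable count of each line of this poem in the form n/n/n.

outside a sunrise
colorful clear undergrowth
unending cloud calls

Line 1: "outside a sunrise": 2+1+2 = 5
Line 2: "colorful clear undergrowth": 3+1+3 = 7
Line 3: "unending cloud calls": 3+1+1 = 5

5/7/5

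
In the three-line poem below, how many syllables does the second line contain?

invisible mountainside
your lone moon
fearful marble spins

The second line: your (1), lone (1), moon (1) → 3

3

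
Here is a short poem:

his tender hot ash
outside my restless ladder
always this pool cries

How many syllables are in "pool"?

1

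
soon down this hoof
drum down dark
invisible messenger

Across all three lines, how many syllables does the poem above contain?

14

Line 1: soon(1) + down(1) + this(1) + hoof(1) = 4
Line 2: drum(1) + down(1) + dark(1) = 3
Line 3: invisible(4) + messenger(3) = 7
Total: 4 + 3 + 7 = 14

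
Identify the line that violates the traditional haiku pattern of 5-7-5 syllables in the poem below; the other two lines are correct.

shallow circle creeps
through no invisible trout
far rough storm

Line 3

Line 1: shallow (2), circle (2), creeps (1) → 5 ✓
Line 2: through (1), no (1), invisible (4), trout (1) → 7 ✓
Line 3: far (1), rough (1), storm (1) → 3 (expected 5)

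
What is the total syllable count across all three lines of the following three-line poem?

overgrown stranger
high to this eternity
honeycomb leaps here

17

Line 1: overgrown(3) + stranger(2) = 5
Line 2: high(1) + to(1) + this(1) + eternity(4) = 7
Line 3: honeycomb(3) + leaps(1) + here(1) = 5
Total: 5 + 7 + 5 = 17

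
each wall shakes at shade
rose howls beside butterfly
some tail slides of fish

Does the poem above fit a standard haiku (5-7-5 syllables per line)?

Line 1: each(1) + wall(1) + shakes(1) + at(1) + shade(1) = 5 ✓
Line 2: rose(1) + howls(1) + beside(2) + butterfly(3) = 7 ✓
Line 3: some(1) + tail(1) + slides(1) + of(1) + fish(1) = 5 ✓

Yes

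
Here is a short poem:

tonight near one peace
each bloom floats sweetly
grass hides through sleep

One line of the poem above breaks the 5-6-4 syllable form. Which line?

The second line

Line 1: tonight (2), near (1), one (1), peace (1) → 5 ✓
Line 2: each (1), bloom (1), floats (1), sweetly (2) → 5 (expected 6)
Line 3: grass (1), hides (1), through (1), sleep (1) → 4 ✓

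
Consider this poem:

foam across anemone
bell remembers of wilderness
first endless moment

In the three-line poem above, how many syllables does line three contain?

5

Line three: first (1), endless (2), moment (2) → 5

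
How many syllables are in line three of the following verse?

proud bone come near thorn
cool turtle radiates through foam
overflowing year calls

6

Line three: overflowing(4) + year(1) + calls(1) = 6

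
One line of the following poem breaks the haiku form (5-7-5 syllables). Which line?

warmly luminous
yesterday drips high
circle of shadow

Line 2

Line 1: warmly(2) + luminous(3) = 5 ✓
Line 2: yesterday(3) + drips(1) + high(1) = 5 (expected 7)
Line 3: circle(2) + of(1) + shadow(2) = 5 ✓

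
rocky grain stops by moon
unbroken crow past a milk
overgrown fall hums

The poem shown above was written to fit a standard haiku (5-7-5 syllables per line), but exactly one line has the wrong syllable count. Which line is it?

The first line

Line 1: rocky (2), grain (1), stops (1), by (1), moon (1) → 6 (expected 5)
Line 2: unbroken (3), crow (1), past (1), a (1), milk (1) → 7 ✓
Line 3: overgrown (3), fall (1), hums (1) → 5 ✓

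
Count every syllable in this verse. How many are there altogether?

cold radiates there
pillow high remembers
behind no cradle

Line 1: cold(1) + radiates(3) + there(1) = 5
Line 2: pillow(2) + high(1) + remembers(3) = 6
Line 3: behind(2) + no(1) + cradle(2) = 5
Total: 5 + 6 + 5 = 16

16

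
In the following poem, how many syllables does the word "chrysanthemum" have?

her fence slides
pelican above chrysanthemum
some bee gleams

"chrysanthemum" has 4 syllables.

4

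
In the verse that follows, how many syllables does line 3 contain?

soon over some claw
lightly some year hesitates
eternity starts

5

Line 3: "eternity starts": 4+1 = 5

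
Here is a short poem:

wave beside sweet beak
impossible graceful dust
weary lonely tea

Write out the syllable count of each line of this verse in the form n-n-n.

5-7-5

Line 1: "wave beside sweet beak": 1+2+1+1 = 5
Line 2: "impossible graceful dust": 4+2+1 = 7
Line 3: "weary lonely tea": 2+2+1 = 5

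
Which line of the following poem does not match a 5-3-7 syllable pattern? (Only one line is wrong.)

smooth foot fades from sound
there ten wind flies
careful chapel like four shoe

Line 1: smooth (1), foot (1), fades (1), from (1), sound (1) → 5 ✓
Line 2: there (1), ten (1), wind (1), flies (1) → 4 (expected 3)
Line 3: careful (2), chapel (2), like (1), four (1), shoe (1) → 7 ✓

Line 2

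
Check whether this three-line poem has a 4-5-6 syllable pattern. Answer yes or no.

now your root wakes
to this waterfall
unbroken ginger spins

Yes

Line 1: now(1) + your(1) + root(1) + wakes(1) = 4 ✓
Line 2: to(1) + this(1) + waterfall(3) = 5 ✓
Line 3: unbroken(3) + ginger(2) + spins(1) = 6 ✓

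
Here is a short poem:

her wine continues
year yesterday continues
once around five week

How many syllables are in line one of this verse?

Line one: "her wine continues": 1+1+3 = 5

5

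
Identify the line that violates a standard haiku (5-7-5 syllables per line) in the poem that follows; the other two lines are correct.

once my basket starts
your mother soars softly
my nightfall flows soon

Line 1: "once my basket starts": 1+1+2+1 = 5 ✓
Line 2: "your mother soars softly": 1+2+1+2 = 6 (expected 7)
Line 3: "my nightfall flows soon": 1+2+1+1 = 5 ✓

Line 2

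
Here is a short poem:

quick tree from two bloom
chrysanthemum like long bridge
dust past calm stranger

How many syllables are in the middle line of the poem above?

7

The middle line: chrysanthemum(4) + like(1) + long(1) + bridge(1) = 7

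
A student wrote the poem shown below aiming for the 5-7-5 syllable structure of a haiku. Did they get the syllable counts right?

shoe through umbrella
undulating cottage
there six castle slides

No

Line 1: shoe(1) + through(1) + umbrella(3) = 5 ✓
Line 2: undulating(4) + cottage(2) = 6 (expected 7)
Line 3: there(1) + six(1) + castle(2) + slides(1) = 5 ✓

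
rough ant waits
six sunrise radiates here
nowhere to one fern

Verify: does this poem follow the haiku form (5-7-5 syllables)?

Line 1: rough (1), ant (1), waits (1) → 3 (expected 5)
Line 2: six (1), sunrise (2), radiates (3), here (1) → 7 ✓
Line 3: nowhere (2), to (1), one (1), fern (1) → 5 ✓

No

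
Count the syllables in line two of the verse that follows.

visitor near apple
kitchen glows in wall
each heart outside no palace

Line two: kitchen(2) + glows(1) + in(1) + wall(1) = 5

5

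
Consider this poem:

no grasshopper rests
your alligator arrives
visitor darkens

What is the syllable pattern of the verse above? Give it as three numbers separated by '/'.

5/7/5

Line 1: "no grasshopper rests": 1+3+1 = 5
Line 2: "your alligator arrives": 1+4+2 = 7
Line 3: "visitor darkens": 3+2 = 5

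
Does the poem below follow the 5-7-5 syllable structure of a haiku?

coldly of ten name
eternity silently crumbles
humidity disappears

No

Line 1: coldly(2) + of(1) + ten(1) + name(1) = 5 ✓
Line 2: eternity(4) + silently(3) + crumbles(2) = 9 (expected 7)
Line 3: humidity(4) + disappears(3) = 7 (expected 5)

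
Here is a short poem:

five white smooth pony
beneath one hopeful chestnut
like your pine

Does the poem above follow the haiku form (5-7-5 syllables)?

Line 1: five (1), white (1), smooth (1), pony (2) → 5 ✓
Line 2: beneath (2), one (1), hopeful (2), chestnut (2) → 7 ✓
Line 3: like (1), your (1), pine (1) → 3 (expected 5)

No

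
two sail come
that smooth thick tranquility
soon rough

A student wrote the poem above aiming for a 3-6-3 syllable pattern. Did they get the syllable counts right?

Line 1: two(1) + sail(1) + come(1) = 3 ✓
Line 2: that(1) + smooth(1) + thick(1) + tranquility(4) = 7 (expected 6)
Line 3: soon(1) + rough(1) = 2 (expected 3)

No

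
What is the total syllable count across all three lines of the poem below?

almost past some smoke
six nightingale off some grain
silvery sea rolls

17

Line 1: almost(2) + past(1) + some(1) + smoke(1) = 5
Line 2: six(1) + nightingale(3) + off(1) + some(1) + grain(1) = 7
Line 3: silvery(3) + sea(1) + rolls(1) = 5
Total: 5 + 7 + 5 = 17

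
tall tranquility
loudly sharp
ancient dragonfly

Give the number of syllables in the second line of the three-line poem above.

The second line: loudly (2), sharp (1) → 3

3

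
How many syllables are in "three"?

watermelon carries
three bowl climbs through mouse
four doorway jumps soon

1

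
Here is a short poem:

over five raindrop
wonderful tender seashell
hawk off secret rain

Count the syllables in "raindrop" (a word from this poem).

2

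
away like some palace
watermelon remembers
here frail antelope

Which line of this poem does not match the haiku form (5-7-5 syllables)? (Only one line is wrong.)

Line 1: away (2), like (1), some (1), palace (2) → 6 (expected 5)
Line 2: watermelon (4), remembers (3) → 7 ✓
Line 3: here (1), frail (1), antelope (3) → 5 ✓

Line 1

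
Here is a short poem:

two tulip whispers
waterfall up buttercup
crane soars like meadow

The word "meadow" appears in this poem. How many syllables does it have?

2

"meadow" has 2 syllables.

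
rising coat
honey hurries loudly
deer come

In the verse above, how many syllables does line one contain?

3

Line one: "rising coat": 2+1 = 3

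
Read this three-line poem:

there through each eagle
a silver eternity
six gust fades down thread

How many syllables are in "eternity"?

4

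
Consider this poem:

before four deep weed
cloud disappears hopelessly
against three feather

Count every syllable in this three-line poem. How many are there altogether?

Line 1: "before four deep weed": 2+1+1+1 = 5
Line 2: "cloud disappears hopelessly": 1+3+3 = 7
Line 3: "against three feather": 2+1+2 = 5
Total: 5 + 7 + 5 = 17

17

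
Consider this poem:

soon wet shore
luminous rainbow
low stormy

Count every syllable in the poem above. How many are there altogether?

11

Line 1: soon (1), wet (1), shore (1) → 3
Line 2: luminous (3), rainbow (2) → 5
Line 3: low (1), stormy (2) → 3
Total: 3 + 5 + 3 = 11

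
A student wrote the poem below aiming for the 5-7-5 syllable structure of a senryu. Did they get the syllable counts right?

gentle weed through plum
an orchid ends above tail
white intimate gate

Line 1: gentle (2), weed (1), through (1), plum (1) → 5 ✓
Line 2: an (1), orchid (2), ends (1), above (2), tail (1) → 7 ✓
Line 3: white (1), intimate (3), gate (1) → 5 ✓

Yes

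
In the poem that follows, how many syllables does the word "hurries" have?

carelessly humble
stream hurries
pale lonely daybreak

2

"hurries" has 2 syllables.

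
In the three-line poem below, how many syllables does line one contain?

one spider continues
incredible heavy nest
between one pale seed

6

Line one: "one spider continues": 1+2+3 = 6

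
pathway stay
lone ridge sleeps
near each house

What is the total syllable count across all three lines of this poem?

Line 1: pathway(2) + stay(1) = 3
Line 2: lone(1) + ridge(1) + sleeps(1) = 3
Line 3: near(1) + each(1) + house(1) = 3
Total: 3 + 3 + 3 = 9

9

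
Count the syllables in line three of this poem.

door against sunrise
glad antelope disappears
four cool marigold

Line three: "four cool marigold": 1+1+3 = 5

5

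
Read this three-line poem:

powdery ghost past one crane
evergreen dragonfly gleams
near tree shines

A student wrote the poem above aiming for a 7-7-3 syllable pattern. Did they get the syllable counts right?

Yes

Line 1: powdery (3), ghost (1), past (1), one (1), crane (1) → 7 ✓
Line 2: evergreen (3), dragonfly (3), gleams (1) → 7 ✓
Line 3: near (1), tree (1), shines (1) → 3 ✓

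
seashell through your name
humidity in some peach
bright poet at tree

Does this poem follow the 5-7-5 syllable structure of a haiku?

Line 1: seashell(2) + through(1) + your(1) + name(1) = 5 ✓
Line 2: humidity(4) + in(1) + some(1) + peach(1) = 7 ✓
Line 3: bright(1) + poet(2) + at(1) + tree(1) = 5 ✓

Yes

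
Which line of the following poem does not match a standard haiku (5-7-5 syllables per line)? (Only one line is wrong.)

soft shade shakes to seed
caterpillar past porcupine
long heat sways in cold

The second line

Line 1: soft (1), shade (1), shakes (1), to (1), seed (1) → 5 ✓
Line 2: caterpillar (4), past (1), porcupine (3) → 8 (expected 7)
Line 3: long (1), heat (1), sways (1), in (1), cold (1) → 5 ✓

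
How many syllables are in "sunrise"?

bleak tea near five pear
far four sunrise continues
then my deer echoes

2

"sunrise" has 2 syllables.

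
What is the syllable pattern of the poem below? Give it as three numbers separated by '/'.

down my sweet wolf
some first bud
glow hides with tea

Line 1: down(1) + my(1) + sweet(1) + wolf(1) = 4
Line 2: some(1) + first(1) + bud(1) = 3
Line 3: glow(1) + hides(1) + with(1) + tea(1) = 4

4/3/4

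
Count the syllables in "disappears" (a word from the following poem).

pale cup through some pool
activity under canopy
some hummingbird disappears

3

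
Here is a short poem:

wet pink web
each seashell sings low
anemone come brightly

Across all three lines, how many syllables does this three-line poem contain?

Line 1: "wet pink web": 1+1+1 = 3
Line 2: "each seashell sings low": 1+2+1+1 = 5
Line 3: "anemone come brightly": 4+1+2 = 7
Total: 3 + 5 + 7 = 15

15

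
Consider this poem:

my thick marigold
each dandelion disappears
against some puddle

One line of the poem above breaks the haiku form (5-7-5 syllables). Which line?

Line 2

Line 1: my (1), thick (1), marigold (3) → 5 ✓
Line 2: each (1), dandelion (4), disappears (3) → 8 (expected 7)
Line 3: against (2), some (1), puddle (2) → 5 ✓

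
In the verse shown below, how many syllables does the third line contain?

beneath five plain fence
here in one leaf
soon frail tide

3

The third line: soon (1), frail (1), tide (1) → 3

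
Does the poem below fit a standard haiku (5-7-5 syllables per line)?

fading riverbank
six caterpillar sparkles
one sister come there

Line 1: fading(2) + riverbank(3) = 5 ✓
Line 2: six(1) + caterpillar(4) + sparkles(2) = 7 ✓
Line 3: one(1) + sister(2) + come(1) + there(1) = 5 ✓

Yes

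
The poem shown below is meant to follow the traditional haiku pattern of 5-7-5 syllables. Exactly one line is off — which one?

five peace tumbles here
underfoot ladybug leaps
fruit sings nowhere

Line 1: "five peace tumbles here": 1+1+2+1 = 5 ✓
Line 2: "underfoot ladybug leaps": 3+3+1 = 7 ✓
Line 3: "fruit sings nowhere": 1+1+2 = 4 (expected 5)

The third line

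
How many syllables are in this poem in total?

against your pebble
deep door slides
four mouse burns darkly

Line 1: against(2) + your(1) + pebble(2) = 5
Line 2: deep(1) + door(1) + slides(1) = 3
Line 3: four(1) + mouse(1) + burns(1) + darkly(2) = 5
Total: 5 + 3 + 5 = 13

13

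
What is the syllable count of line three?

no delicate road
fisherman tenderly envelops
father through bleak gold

5

Line three: father (2), through (1), bleak (1), gold (1) → 5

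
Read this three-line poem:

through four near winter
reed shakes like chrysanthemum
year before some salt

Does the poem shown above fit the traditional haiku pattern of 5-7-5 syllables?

Line 1: through(1) + four(1) + near(1) + winter(2) = 5 ✓
Line 2: reed(1) + shakes(1) + like(1) + chrysanthemum(4) = 7 ✓
Line 3: year(1) + before(2) + some(1) + salt(1) = 5 ✓

Yes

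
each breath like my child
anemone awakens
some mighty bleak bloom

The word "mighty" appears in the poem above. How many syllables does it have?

2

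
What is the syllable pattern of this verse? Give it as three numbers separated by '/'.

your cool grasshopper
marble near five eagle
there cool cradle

5/6/4

Line 1: your(1) + cool(1) + grasshopper(3) = 5
Line 2: marble(2) + near(1) + five(1) + eagle(2) = 6
Line 3: there(1) + cool(1) + cradle(2) = 4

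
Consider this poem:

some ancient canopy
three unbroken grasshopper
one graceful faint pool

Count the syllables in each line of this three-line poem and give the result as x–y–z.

Line 1: some(1) + ancient(2) + canopy(3) = 6
Line 2: three(1) + unbroken(3) + grasshopper(3) = 7
Line 3: one(1) + graceful(2) + faint(1) + pool(1) = 5

6–7–5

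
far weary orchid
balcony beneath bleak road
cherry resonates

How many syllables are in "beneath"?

2

"beneath" has 2 syllables.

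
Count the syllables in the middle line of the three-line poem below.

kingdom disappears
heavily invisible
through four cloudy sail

7

The middle line: heavily (3), invisible (4) → 7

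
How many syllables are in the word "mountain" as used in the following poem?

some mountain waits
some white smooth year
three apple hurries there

2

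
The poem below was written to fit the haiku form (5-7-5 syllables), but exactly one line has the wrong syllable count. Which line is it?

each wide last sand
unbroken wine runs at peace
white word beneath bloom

Line 1

Line 1: each (1), wide (1), last (1), sand (1) → 4 (expected 5)
Line 2: unbroken (3), wine (1), runs (1), at (1), peace (1) → 7 ✓
Line 3: white (1), word (1), beneath (2), bloom (1) → 5 ✓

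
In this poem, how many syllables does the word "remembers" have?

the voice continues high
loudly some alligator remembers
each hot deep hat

"remembers" has 3 syllables.

3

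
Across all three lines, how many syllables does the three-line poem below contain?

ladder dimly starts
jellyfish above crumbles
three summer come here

17

Line 1: "ladder dimly starts": 2+2+1 = 5
Line 2: "jellyfish above crumbles": 3+2+2 = 7
Line 3: "three summer come here": 1+2+1+1 = 5
Total: 5 + 7 + 5 = 17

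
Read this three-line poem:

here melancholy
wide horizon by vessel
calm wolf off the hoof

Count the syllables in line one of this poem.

Line one: "here melancholy": 1+4 = 5

5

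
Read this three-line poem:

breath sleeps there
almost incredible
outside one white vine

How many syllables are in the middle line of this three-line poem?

The middle line: "almost incredible": 2+4 = 6

6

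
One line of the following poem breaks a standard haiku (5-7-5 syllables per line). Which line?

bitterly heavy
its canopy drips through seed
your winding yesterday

The third line

Line 1: "bitterly heavy": 3+2 = 5 ✓
Line 2: "its canopy drips through seed": 1+3+1+1+1 = 7 ✓
Line 3: "your winding yesterday": 1+2+3 = 6 (expected 5)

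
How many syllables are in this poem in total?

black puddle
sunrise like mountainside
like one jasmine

Line 1: black(1) + puddle(2) = 3
Line 2: sunrise(2) + like(1) + mountainside(3) = 6
Line 3: like(1) + one(1) + jasmine(2) = 4
Total: 3 + 6 + 4 = 13

13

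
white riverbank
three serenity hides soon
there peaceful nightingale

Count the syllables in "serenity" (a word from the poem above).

4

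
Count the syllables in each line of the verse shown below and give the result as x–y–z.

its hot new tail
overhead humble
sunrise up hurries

Line 1: its (1), hot (1), new (1), tail (1) → 4
Line 2: overhead (3), humble (2) → 5
Line 3: sunrise (2), up (1), hurries (2) → 5

4–5–5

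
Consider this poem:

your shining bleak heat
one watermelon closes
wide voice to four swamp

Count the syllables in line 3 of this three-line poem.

5

Line 3: wide (1), voice (1), to (1), four (1), swamp (1) → 5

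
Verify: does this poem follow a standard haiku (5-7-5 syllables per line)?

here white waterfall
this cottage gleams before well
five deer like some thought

Line 1: here(1) + white(1) + waterfall(3) = 5 ✓
Line 2: this(1) + cottage(2) + gleams(1) + before(2) + well(1) = 7 ✓
Line 3: five(1) + deer(1) + like(1) + some(1) + thought(1) = 5 ✓

Yes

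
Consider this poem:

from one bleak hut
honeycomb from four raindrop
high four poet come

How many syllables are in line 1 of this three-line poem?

4

Line 1: "from one bleak hut": 1+1+1+1 = 4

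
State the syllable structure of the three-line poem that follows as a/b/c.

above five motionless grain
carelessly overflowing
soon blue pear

7/7/3

Line 1: above(2) + five(1) + motionless(3) + grain(1) = 7
Line 2: carelessly(3) + overflowing(4) = 7
Line 3: soon(1) + blue(1) + pear(1) = 3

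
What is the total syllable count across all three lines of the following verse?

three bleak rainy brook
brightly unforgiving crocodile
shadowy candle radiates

22

Line 1: "three bleak rainy brook": 1+1+2+1 = 5
Line 2: "brightly unforgiving crocodile": 2+4+3 = 9
Line 3: "shadowy candle radiates": 3+2+3 = 8
Total: 5 + 9 + 8 = 22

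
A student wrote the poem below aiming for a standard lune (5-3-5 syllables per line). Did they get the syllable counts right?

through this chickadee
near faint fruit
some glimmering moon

Line 1: through (1), this (1), chickadee (3) → 5 ✓
Line 2: near (1), faint (1), fruit (1) → 3 ✓
Line 3: some (1), glimmering (3), moon (1) → 5 ✓

Yes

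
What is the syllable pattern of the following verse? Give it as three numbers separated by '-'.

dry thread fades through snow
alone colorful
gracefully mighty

Line 1: dry (1), thread (1), fades (1), through (1), snow (1) → 5
Line 2: alone (2), colorful (3) → 5
Line 3: gracefully (3), mighty (2) → 5

5-5-5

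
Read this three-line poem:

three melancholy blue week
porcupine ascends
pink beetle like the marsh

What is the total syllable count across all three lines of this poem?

Line 1: three(1) + melancholy(4) + blue(1) + week(1) = 7
Line 2: porcupine(3) + ascends(2) = 5
Line 3: pink(1) + beetle(2) + like(1) + the(1) + marsh(1) = 6
Total: 7 + 5 + 6 = 18

18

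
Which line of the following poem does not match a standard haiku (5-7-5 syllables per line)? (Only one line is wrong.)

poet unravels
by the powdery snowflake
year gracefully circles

Line 3

Line 1: "poet unravels": 2+3 = 5 ✓
Line 2: "by the powdery snowflake": 1+1+3+2 = 7 ✓
Line 3: "year gracefully circles": 1+3+2 = 6 (expected 5)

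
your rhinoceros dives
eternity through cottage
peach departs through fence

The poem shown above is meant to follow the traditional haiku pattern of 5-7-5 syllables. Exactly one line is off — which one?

Line 1

Line 1: "your rhinoceros dives": 1+4+1 = 6 (expected 5)
Line 2: "eternity through cottage": 4+1+2 = 7 ✓
Line 3: "peach departs through fence": 1+2+1+1 = 5 ✓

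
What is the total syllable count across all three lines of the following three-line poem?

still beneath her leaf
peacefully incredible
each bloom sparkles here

Line 1: still(1) + beneath(2) + her(1) + leaf(1) = 5
Line 2: peacefully(3) + incredible(4) = 7
Line 3: each(1) + bloom(1) + sparkles(2) + here(1) = 5
Total: 5 + 7 + 5 = 17

17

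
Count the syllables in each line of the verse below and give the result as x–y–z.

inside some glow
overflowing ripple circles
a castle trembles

Line 1: inside (2), some (1), glow (1) → 4
Line 2: overflowing (4), ripple (2), circles (2) → 8
Line 3: a (1), castle (2), trembles (2) → 5

4–8–5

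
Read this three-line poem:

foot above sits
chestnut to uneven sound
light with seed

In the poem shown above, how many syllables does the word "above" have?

2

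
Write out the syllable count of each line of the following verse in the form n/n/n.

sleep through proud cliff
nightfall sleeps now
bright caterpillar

4/4/5

Line 1: sleep(1) + through(1) + proud(1) + cliff(1) = 4
Line 2: nightfall(2) + sleeps(1) + now(1) = 4
Line 3: bright(1) + caterpillar(4) = 5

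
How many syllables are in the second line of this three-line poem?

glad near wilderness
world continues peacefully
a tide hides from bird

7

The second line: world (1), continues (3), peacefully (3) → 7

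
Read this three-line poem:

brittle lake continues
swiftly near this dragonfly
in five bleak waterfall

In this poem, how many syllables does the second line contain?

The second line: swiftly(2) + near(1) + this(1) + dragonfly(3) = 7

7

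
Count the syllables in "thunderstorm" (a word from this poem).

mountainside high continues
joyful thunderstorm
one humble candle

3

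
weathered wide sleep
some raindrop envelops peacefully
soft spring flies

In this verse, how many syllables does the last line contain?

3

The last line: soft (1), spring (1), flies (1) → 3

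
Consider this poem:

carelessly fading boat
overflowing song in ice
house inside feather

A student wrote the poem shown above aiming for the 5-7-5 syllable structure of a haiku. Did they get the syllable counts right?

Line 1: carelessly(3) + fading(2) + boat(1) = 6 (expected 5)
Line 2: overflowing(4) + song(1) + in(1) + ice(1) = 7 ✓
Line 3: house(1) + inside(2) + feather(2) = 5 ✓

No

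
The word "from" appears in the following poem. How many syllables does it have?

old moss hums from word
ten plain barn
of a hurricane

1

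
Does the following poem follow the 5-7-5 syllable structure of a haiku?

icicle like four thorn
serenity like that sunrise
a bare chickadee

No

Line 1: "icicle like four thorn": 3+1+1+1 = 6 (expected 5)
Line 2: "serenity like that sunrise": 4+1+1+2 = 8 (expected 7)
Line 3: "a bare chickadee": 1+1+3 = 5 ✓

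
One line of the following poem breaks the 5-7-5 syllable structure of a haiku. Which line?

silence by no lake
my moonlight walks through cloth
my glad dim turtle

Line 1: silence(2) + by(1) + no(1) + lake(1) = 5 ✓
Line 2: my(1) + moonlight(2) + walks(1) + through(1) + cloth(1) = 6 (expected 7)
Line 3: my(1) + glad(1) + dim(1) + turtle(2) = 5 ✓

Line 2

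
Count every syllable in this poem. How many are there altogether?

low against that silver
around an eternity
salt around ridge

Line 1: "low against that silver": 1+2+1+2 = 6
Line 2: "around an eternity": 2+1+4 = 7
Line 3: "salt around ridge": 1+2+1 = 4
Total: 6 + 7 + 4 = 17

17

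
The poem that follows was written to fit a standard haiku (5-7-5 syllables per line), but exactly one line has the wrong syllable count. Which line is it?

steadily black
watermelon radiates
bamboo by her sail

Line 1: "steadily black": 3+1 = 4 (expected 5)
Line 2: "watermelon radiates": 4+3 = 7 ✓
Line 3: "bamboo by her sail": 2+1+1+1 = 5 ✓

The first line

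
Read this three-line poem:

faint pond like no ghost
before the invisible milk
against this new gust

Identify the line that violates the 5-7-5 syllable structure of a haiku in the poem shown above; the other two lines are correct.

Line 1: faint(1) + pond(1) + like(1) + no(1) + ghost(1) = 5 ✓
Line 2: before(2) + the(1) + invisible(4) + milk(1) = 8 (expected 7)
Line 3: against(2) + this(1) + new(1) + gust(1) = 5 ✓

The second line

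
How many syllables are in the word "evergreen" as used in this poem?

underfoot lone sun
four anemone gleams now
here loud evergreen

3

"evergreen" has 3 syllables.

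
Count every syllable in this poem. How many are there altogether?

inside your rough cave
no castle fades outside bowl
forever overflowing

Line 1: inside(2) + your(1) + rough(1) + cave(1) = 5
Line 2: no(1) + castle(2) + fades(1) + outside(2) + bowl(1) = 7
Line 3: forever(3) + overflowing(4) = 7
Total: 5 + 7 + 7 = 19

19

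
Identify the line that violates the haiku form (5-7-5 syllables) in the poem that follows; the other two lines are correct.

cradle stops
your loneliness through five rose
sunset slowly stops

Line 1

Line 1: "cradle stops": 2+1 = 3 (expected 5)
Line 2: "your loneliness through five rose": 1+3+1+1+1 = 7 ✓
Line 3: "sunset slowly stops": 2+2+1 = 5 ✓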